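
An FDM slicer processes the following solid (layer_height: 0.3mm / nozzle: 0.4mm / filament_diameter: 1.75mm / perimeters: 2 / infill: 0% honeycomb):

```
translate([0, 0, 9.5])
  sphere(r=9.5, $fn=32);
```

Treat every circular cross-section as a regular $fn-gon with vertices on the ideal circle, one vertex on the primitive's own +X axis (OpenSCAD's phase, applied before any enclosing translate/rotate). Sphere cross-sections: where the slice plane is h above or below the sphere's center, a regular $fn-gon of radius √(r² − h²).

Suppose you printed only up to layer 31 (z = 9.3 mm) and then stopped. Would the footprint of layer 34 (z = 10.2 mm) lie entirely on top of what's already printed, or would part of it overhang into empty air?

Compare the two slices. At z = 9.3: the r=9.5 sphere slices to a regular 32-gon of circumradius 9.498 (√(r²−h²) with h=0.2 from center) (area = (32/2)·9.498²·sin(360°/32) = 281.59 mm²). At z = 10.2: the r=9.5 sphere contributes a regular 32-gon of circumradius √(9.5²−0.7²) = 9.474 (area = (32/2)·9.474²·sin(360°/32) = 280.18 mm²). Checking containment: the cross-section at z = 10.2 is a subset of the cross-section at z = 9.3.

entirely on top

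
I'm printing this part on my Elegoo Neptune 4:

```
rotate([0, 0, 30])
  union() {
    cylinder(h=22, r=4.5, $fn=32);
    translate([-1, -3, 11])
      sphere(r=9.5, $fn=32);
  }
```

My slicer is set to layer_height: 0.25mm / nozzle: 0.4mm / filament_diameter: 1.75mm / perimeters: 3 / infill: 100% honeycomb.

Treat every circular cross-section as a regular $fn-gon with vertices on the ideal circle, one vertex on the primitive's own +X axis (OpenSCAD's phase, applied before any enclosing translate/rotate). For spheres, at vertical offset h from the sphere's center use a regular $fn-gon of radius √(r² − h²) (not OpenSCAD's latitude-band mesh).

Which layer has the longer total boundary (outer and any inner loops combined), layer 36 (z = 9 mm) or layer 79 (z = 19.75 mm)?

layer 36 (z = 9 mm)

Layer 36 (z = 9): the cylinder: section is a regular 32-gon, circumradius r=4.5 (perimeter = 2·32·4.500·sin(180°/32) = 28.23 mm); the r=9.5 sphere at (-1, -3) contributes a regular 32-gon of circumradius √(9.5²−2²) = 9.287 (perimeter = 2·32·9.287·sin(180°/32) = 58.26 mm); Taking the union: the r=4.5 cylinder lies entirely inside the r=9.5 sphere at (-1, -3), so the union is just the r=9.5 sphere at (-1, -3) — boundary = 58.26 mm; (rotated 30° about Z; rotation is an isometry so areas/perimeters/island counts are preserved). So its perimeter = 58.26 mm. Layer 79 (z = 19.75): the r=4.5 cylinder contributes a regular 32-gon of circumradius 4.5 (perimeter = 2·32·4.500·sin(180°/32) = 28.23 mm); the r=9.5 sphere at (-1, -3) contributes a regular 32-gon of circumradius √(9.5²−8.75²) = 3.700 (perimeter = 2·32·3.700·sin(180°/32) = 23.21 mm); Merging all regions: the regions partially overlap (shared area 26.89 mm²), so the edge portions inside another operand are dropped and the merged outline is re-measured after clipping — boundary = 32.41 mm; (whole slice rotated 30° about Z — lengths, areas and connectivity unchanged). So its perimeter = 32.41 mm. Layer 36 is larger (58.26 vs 32.41 mm).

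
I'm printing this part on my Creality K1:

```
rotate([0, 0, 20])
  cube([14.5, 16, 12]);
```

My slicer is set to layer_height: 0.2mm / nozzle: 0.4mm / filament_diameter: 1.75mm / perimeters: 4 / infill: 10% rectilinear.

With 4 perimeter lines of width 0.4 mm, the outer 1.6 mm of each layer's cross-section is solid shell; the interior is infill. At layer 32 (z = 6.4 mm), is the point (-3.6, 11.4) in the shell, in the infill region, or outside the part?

At z = 6.4 mm: the cube (footprint 14.5×16) is included at this height; (rotated 20° about Z; rotation is an isometry so areas/perimeters/island counts are preserved). Overall, the cross-section is a single solid region. Undo the 20° rotation: the query point maps to (0.516, 11.944) in the un-rotated model frame. The nearest boundary edge runs (0.00, 16.00)→(0.00, 0.00); distance from the point to it = 0.52 mm. The point is inside the cross-section, 0.52 mm from the nearest boundary — within the 1.6 mm shell band (4 × 0.4).

shell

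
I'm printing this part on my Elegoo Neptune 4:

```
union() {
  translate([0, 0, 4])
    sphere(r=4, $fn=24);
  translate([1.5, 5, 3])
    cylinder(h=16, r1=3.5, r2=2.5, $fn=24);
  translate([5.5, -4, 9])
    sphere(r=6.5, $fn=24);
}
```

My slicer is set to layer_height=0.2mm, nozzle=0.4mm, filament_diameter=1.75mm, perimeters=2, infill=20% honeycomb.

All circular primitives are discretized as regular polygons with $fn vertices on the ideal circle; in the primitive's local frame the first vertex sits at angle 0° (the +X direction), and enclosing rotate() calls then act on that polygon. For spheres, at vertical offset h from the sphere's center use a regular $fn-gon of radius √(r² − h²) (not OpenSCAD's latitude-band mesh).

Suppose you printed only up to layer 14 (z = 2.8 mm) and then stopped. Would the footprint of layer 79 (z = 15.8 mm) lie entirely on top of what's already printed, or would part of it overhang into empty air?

part overhangs

Compare the two slices. At z = 2.8: the r=4 sphere slices to a regular 24-gon of circumradius 3.816 (√(r²−h²) with h=1.2 from center) (area = (24/2)·3.816²·sin(360°/24) = 45.22 mm²); the cone at (1.5, 5) is absent (z outside [3, 19]); the r=6.5 sphere at (5.5, -4) contributes a regular 24-gon of circumradius √(6.5²−6.2²) = 1.952 (area = (24/2)·1.952²·sin(360°/24) = 11.83 mm²); Merging all regions: the 2 present regions are separate (no shared area or edge), so areas and boundary lengths simply add and each stays a separate island — area = 57.05 mm². At z = 15.8: the sphere does not reach this height (|z−center|=11.800 > r=4); the cone at (1.5, 5) contributes a regular 24-gon of circumradius 2.700 (interpolated between r1=3.5 and r2=2.5 at t=0.800) (area = (24/2)·2.700²·sin(360°/24) = 22.64 mm²); the sphere at (5.5, -4) is not intersected at this z (|z−center|=6.800 > r=6.5); Combining (union): only the cone at (1.5, 5) is present, so the union is just that shape — area = 22.64 mm². Checking containment: at z = 15.8 the cross-section extends beyond the z = 2.8 cross-section by about 19.42 mm².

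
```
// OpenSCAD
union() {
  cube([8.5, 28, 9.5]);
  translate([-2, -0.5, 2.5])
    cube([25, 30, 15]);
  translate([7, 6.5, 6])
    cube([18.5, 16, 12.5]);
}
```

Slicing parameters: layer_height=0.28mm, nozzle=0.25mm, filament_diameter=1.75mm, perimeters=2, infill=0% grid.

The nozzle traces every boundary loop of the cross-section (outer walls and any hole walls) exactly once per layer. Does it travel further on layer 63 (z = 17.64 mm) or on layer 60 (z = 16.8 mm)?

layer 60 (z = 16.8 mm)

Layer 63 (z = 17.64): the cube does not reach this height (z outside [0, 9.5]); the cube at (-2, -0.5) does not reach this height (z outside [2.5, 17.5]); the cube at (7, 6.5) (footprint 18.5×16) is included at this height (perimeter 69.00 mm); Taking the union: only the 18.5×16 cube at (7, 6.5) is present, so the union is just that shape — boundary = 69.00 mm. So its perimeter = 69.00 mm. Layer 60 (z = 16.8): the cube is absent (z outside [0, 9.5]); the cube at (-2, -0.5) is present — its section is the full 25×30 rectangle (perimeter 110.00 mm); the cube at (7, 6.5) is present — its section is the full 18.5×16 rectangle (perimeter 69.00 mm); Merging all regions: the regions partially overlap (shared area 256.00 mm²), so the edge portions inside another operand are dropped and the merged outline is re-measured after clipping — boundary = 115.00 mm. So its perimeter = 115.00 mm. Layer 60 is larger (115.00 vs 69.00 mm).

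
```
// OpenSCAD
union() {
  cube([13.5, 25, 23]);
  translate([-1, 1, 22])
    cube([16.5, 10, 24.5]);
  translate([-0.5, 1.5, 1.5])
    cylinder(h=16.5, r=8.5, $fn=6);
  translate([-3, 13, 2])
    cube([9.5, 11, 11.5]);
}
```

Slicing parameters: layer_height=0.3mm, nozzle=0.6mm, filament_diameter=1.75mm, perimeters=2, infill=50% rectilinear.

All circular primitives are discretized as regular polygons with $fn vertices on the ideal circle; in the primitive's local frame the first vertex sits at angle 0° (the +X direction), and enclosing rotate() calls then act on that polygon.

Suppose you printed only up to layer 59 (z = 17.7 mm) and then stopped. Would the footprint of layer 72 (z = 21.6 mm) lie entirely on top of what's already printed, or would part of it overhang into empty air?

entirely on top

Compare the two slices. At z = 17.7: the cube is present — its section is the full 13.5×25 rectangle (area 337.50 mm²); the cube at (-1, 1) does not reach this height (z outside [22, 46.5]); the r=8.5 cylinder at (-0.5, 1.5) gives a regular 6-gon of circumradius 8.5 (constant along its height) (area = (6/2)·8.500²·sin(360°/6) = 187.71 mm²); the cube at (-3, 13) is not intersected at this z (z outside [2, 13.5]); Merging all regions: the regions partially overlap — summed areas 525.21 mm² minus the doubly-counted overlap 54.60 mm² gives 470.61 mm² — area = 470.61 mm². At z = 21.6: the cube (footprint 13.5×25) is included at this height (area 337.50 mm²); the cube at (-1, 1) is not intersected at this z (z outside [22, 46.5]); the cylinder at (-0.5, 1.5) is not intersected at this z (z outside [1.5, 18]); the cube at (-3, 13) is absent (z outside [2, 13.5]); Merging all regions: only the 13.5×25 cube is present, so the union is just that shape — area = 337.50 mm². Checking containment: the cross-section at z = 21.6 is a subset of the cross-section at z = 17.7.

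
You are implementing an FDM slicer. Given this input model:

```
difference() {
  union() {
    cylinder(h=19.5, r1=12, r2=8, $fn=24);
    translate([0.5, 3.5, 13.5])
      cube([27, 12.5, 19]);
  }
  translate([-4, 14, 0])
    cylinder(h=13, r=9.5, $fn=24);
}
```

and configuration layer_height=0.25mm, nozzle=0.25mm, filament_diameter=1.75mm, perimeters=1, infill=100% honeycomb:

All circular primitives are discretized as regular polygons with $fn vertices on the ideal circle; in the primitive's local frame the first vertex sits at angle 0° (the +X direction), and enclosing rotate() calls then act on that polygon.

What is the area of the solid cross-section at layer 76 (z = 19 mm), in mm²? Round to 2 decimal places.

At z = 19 mm: the cone (r1=12→r2=8) has section circumradius 8.103 here — a regular 24-gon (area = (24/2)·8.103²·sin(360°/24) = 203.90 mm²); the 27×12.5 cube at (0.5, 3.5) contributes its full rectangle (area 337.50 mm²); Taking the union: the regions partially overlap — summed areas 541.40 mm² minus the doubly-counted overlap 21.42 mm² gives 519.99 mm² — area = 519.99 mm²; the cylinder at (-4, 14) is not intersected at this z (z outside [0, 13]); After the difference (first − rest): none of the subtracted shapes is present at this height, so that combined region is unchanged — area = 519.99 mm². Overall, the cross-section is a single solid region. Net area = 519.99 mm².

519.99 mm²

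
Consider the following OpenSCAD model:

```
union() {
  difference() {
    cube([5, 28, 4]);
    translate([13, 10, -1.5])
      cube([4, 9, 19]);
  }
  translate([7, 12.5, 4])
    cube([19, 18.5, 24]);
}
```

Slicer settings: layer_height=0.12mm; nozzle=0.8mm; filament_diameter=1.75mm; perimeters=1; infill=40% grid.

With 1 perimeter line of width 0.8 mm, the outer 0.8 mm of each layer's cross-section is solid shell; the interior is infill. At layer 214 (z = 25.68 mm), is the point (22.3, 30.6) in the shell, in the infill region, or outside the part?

At z = 25.68 mm: the cube is absent (z outside [0, 4]); the cube at (13, 10) is absent (z outside [-1.5, 17.5]); Subtracting the remaining from the first: the first operand is absent here, so nothing remains; the 19×18.5 cube at (7, 12.5) contributes its full rectangle; Taking the union: only the 19×18.5 cube at (7, 12.5) is present, so the union is just that shape — 1 connected region. Overall, the cross-section is a single solid region. The nearest boundary edge runs (26.00, 31.00)→(7.00, 31.00); distance from the point to it = 0.40 mm. The point is inside the cross-section, 0.40 mm from the nearest boundary — within the 0.8 mm shell band (1 × 0.8).

shell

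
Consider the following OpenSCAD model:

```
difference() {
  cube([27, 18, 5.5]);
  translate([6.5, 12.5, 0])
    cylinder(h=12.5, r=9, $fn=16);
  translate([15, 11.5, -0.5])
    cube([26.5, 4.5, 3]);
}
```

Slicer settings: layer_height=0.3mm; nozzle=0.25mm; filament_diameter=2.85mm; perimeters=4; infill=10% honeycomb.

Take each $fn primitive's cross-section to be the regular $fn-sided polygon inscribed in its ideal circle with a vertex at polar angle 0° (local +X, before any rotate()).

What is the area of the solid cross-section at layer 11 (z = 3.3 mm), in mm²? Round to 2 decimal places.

290.66 mm²

At z = 3.3 mm: the cube is present — its section is the full 27×18 rectangle (area 486.00 mm²); the r=9 cylinder at (6.5, 12.5) contributes a regular 16-gon of circumradius 9 (area = (16/2)·9.000²·sin(360°/16) = 247.98 mm²); the cube at (15, 11.5) is absent (z outside [-0.5, 2.5]); After the difference (first − rest): starting from the 27×18 cube (486.00 mm²), the r=9 cylinder at (6.5, 12.5) partially overlaps it — only the 195.34 mm² overlap (of its 247.98 mm²) is removed, clipping the outline — area = 290.66 mm². Overall, the cross-section is a single solid region. Net area = 290.66 mm².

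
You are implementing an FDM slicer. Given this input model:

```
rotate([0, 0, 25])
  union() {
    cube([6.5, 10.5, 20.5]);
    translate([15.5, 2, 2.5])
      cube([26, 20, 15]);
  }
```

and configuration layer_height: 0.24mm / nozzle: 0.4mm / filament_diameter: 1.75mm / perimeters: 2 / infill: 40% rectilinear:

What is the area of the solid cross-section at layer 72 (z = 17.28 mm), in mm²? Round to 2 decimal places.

588.25 mm²

At z = 17.28 mm: the cube (footprint 6.5×10.5) is included at this height (area 68.25 mm²); the cube at (15.5, 2) (footprint 26×20) is included at this height (area 520.00 mm²); Taking the union: the 2 present regions are separate (no shared area or edge), so areas and boundary lengths simply add and each stays a separate island — area = 588.25 mm²; (whole slice rotated 25° about Z — lengths, areas and connectivity unchanged). Overall, the cross-section has 2 separate islands. Net area = 588.25 mm².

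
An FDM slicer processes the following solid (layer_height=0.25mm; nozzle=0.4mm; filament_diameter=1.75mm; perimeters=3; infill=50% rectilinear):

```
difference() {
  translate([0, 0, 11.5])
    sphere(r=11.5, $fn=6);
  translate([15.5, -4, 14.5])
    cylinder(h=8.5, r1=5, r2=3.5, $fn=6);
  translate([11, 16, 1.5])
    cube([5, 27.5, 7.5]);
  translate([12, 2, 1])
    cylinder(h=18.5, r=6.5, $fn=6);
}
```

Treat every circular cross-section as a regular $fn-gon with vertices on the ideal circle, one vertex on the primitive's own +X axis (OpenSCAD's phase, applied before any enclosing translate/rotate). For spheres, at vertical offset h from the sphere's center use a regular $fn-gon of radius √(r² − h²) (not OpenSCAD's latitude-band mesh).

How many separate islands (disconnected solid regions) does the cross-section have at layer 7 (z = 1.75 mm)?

1

At z = 1.75 mm: the sphere: section is a regular 6-gon, circumradius = √(r²−h²) = √(11.5²−9.75²) = 6.098; the cone at (15.5, -4) does not reach this height (z outside [14.5, 23]); the cube at (11, 16) (footprint 5×27.5) is included at this height; the cylinder at (12, 2): section is a regular 6-gon, circumradius r=6.5; Taking the first minus the rest: starting from the r=11.5 sphere, the 5×27.5 cube at (11, 16) misses the remaining region (no effect); the r=6.5 cylinder at (12, 2) misses the remaining region (no effect) — 1 connected region. Overall, the cross-section is a single solid region. Island count = 1.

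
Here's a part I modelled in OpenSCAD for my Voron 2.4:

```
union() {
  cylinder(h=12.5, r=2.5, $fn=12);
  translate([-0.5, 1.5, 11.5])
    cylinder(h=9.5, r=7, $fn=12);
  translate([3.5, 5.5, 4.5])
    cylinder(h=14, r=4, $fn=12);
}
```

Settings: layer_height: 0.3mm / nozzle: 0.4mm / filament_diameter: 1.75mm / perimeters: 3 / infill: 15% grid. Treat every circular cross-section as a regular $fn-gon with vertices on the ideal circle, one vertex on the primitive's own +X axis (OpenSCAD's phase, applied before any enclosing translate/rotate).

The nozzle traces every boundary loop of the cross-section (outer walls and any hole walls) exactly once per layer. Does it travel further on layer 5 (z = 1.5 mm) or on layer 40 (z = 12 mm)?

Layer 5 (z = 1.5): the r=2.5 cylinder gives a regular 12-gon of circumradius 2.5 (constant along its height) (perimeter = 2·12·2.500·sin(180°/12) = 15.53 mm); the cylinder at (-0.5, 1.5) is not intersected at this z (z outside [11.5, 21]); the cylinder at (3.5, 5.5) is not intersected at this z (z outside [4.5, 18.5]); Taking the union: only the r=2.5 cylinder is present, so the union is just that shape — boundary = 15.53 mm. So its perimeter = 15.53 mm. Layer 40 (z = 12): the r=2.5 cylinder contributes a regular 12-gon of circumradius 2.5 (perimeter = 2·12·2.500·sin(180°/12) = 15.53 mm); the r=7 cylinder at (-0.5, 1.5) contributes a regular 12-gon of circumradius 7 (perimeter = 2·12·7.000·sin(180°/12) = 43.48 mm); the r=4 cylinder at (3.5, 5.5) gives a regular 12-gon of circumradius 4 (constant along its height) (perimeter = 2·12·4.000·sin(180°/12) = 24.85 mm); Merging all regions: the regions partially overlap (shared area 48.85 mm²), so the edge portions inside another operand are dropped and the merged outline is re-measured after clipping — boundary = 47.70 mm. So its perimeter = 47.70 mm. Layer 40 is larger (47.70 vs 15.53 mm).

layer 40 (z = 12 mm)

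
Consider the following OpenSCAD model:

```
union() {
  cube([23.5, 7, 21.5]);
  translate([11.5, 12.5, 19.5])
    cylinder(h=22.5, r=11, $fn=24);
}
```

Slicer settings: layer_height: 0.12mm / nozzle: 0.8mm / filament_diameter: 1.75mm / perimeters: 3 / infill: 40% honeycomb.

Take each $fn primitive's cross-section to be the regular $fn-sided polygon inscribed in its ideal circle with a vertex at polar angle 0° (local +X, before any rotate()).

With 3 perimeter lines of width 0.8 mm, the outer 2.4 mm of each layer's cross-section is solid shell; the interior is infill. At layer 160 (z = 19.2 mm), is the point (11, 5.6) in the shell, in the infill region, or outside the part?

shell

At z = 19.2 mm: the 23.5×7 cube contributes its full rectangle; the cylinder at (11.5, 12.5) is not intersected at this z (z outside [19.5, 42]); Combining (union): only the 23.5×7 cube is present, so the union is just that shape — 1 connected region. Overall, the cross-section is a single solid region. The nearest boundary edge runs (23.50, 7.00)→(0.00, 7.00); distance from the point to it = 1.40 mm. The point is inside the cross-section, 1.40 mm from the nearest boundary — within the 2.4 mm shell band (3 × 0.8).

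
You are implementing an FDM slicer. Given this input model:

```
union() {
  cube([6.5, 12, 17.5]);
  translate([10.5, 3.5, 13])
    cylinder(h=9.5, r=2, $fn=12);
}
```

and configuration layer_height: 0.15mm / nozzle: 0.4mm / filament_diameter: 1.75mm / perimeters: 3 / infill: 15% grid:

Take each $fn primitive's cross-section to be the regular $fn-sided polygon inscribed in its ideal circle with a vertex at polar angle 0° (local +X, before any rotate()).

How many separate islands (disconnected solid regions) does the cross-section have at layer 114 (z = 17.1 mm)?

2

At z = 17.1 mm: the cube (footprint 6.5×12) is included at this height; the r=2 cylinder at (10.5, 3.5) gives a regular 12-gon of circumradius 2 (constant along its height); Taking the union: the 2 present regions are separate (no shared area or edge), so areas and boundary lengths simply add and each stays a separate island — 2 connected regions. Overall, the cross-section has 2 separate islands. Island count = 2.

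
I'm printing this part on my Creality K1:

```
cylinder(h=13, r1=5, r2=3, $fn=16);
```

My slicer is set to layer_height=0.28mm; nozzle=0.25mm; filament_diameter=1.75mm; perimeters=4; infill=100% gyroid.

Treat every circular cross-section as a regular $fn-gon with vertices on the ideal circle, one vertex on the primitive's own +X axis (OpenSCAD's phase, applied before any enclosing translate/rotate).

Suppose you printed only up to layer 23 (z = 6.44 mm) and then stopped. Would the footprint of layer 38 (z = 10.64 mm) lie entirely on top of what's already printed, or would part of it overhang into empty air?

entirely on top

Compare the two slices. At z = 6.44: the cone: at t=0.495 of its height the radius interpolates to r₁+(r₂−r₁)t = 4.009, giving a regular 16-gon of that circumradius (area = (16/2)·4.009²·sin(360°/16) = 49.21 mm²). At z = 10.64: the cone (r1=5→r2=3) has section circumradius 3.363 here — a regular 16-gon (area = (16/2)·3.363²·sin(360°/16) = 34.63 mm²). Checking containment: the cross-section at z = 10.64 is a subset of the cross-section at z = 6.44.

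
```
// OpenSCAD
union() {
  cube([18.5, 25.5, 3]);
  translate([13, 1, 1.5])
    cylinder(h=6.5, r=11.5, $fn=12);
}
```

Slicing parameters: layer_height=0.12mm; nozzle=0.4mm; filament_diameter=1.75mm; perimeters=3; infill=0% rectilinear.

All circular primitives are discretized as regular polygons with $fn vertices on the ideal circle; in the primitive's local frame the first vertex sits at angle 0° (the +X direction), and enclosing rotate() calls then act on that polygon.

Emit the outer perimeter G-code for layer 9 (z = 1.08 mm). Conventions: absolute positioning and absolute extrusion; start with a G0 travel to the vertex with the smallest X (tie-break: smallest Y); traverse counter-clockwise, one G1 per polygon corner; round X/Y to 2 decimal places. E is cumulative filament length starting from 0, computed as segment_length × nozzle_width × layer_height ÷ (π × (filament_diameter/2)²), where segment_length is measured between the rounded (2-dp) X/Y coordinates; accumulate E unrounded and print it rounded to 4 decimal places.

G0 X0.00 Y0.00 Z1.08
G1 X18.50 Y0.00 E0.3692
G1 X18.50 Y25.50 E0.8781
G1 X0.00 Y25.50 E1.2473
G1 X0.00 Y0.00 E1.7561

At z = 1.08 mm: the 18.5×25.5 cube contributes its full rectangle; the cylinder at (13, 1) does not reach this height (z outside [1.5, 8]); Taking the union: only the 18.5×25.5 cube is present, so the union is just that shape — 1 connected region. The outline is a single polygon with 4 vertices. Extrusion per mm of travel: 0.4 × 0.12 / (π × 0.875²) = 0.019956. Accumulating E over each segment gives final E = 1.7561.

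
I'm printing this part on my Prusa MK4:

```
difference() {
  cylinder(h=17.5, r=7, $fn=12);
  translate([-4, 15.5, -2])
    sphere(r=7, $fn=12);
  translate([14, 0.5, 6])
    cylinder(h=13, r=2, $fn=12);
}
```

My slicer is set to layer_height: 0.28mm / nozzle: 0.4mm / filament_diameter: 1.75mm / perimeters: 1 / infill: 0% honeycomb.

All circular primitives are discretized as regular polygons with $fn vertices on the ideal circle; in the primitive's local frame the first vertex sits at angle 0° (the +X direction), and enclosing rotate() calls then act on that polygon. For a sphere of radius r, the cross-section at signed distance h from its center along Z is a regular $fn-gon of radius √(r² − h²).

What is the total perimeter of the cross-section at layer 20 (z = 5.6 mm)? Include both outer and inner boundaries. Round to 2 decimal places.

43.48 mm

At z = 5.6 mm: the r=7 cylinder contributes a regular 12-gon of circumradius 7 (perimeter = 2·12·7.000·sin(180°/12) = 43.48 mm); the sphere at (-4, 15.5) is not intersected at this z (|z−center|=7.600 > r=7); the cylinder at (14, 0.5) does not reach this height (z outside [6, 19]); Taking the first minus the rest: none of the subtracted shapes is present at this height, so the r=7 cylinder is unchanged — boundary = 43.48 mm. Overall, the cross-section is a single solid region. Total boundary length (outer) = 43.48 mm.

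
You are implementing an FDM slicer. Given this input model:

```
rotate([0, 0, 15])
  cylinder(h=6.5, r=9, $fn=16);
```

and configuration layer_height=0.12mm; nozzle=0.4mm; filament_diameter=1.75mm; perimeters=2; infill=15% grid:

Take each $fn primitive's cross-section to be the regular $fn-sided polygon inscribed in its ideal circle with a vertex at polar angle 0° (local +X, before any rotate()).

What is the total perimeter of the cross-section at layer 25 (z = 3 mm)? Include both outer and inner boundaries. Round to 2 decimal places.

At z = 3 mm: the cylinder: section is a regular 16-gon, circumradius r=9 (perimeter = 2·16·9.000·sin(180°/16) = 56.19 mm); (rotated 15° about Z; rotation is an isometry so areas/perimeters/island counts are preserved). Overall, the cross-section is a single solid region. Total boundary length (outer) = 56.19 mm.

56.19 mm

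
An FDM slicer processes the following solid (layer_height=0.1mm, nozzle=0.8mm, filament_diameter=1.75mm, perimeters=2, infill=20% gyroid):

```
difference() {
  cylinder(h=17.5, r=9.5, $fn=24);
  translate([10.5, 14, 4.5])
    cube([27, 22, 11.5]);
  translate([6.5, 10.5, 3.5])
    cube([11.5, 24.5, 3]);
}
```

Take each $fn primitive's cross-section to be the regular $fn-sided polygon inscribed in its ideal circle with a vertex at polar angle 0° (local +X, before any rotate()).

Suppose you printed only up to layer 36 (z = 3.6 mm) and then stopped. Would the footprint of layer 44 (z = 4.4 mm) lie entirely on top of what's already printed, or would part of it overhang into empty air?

entirely on top

Compare the two slices. At z = 3.6: the r=9.5 cylinder contributes a regular 24-gon of circumradius 9.5 (area = (24/2)·9.500²·sin(360°/24) = 280.30 mm²); the cube at (10.5, 14) is absent (z outside [4.5, 16]); the cube at (6.5, 10.5) is present — its section is the full 11.5×24.5 rectangle (area 281.75 mm²); Taking the first minus the rest: starting from the r=9.5 cylinder (280.30 mm²), the 11.5×24.5 cube at (6.5, 10.5) misses the remaining region (no effect) — area = 280.30 mm². At z = 4.4: the cylinder: section is a regular 24-gon, circumradius r=9.5 (area = (24/2)·9.500²·sin(360°/24) = 280.30 mm²); the cube at (10.5, 14) is not intersected at this z (z outside [4.5, 16]); the cube at (6.5, 10.5) (footprint 11.5×24.5) is included at this height (area 281.75 mm²); After the difference (first − rest): starting from the r=9.5 cylinder (280.30 mm²), the 11.5×24.5 cube at (6.5, 10.5) misses the remaining region (no effect) — area = 280.30 mm². Checking containment: the cross-section at z = 4.4 is a subset of the cross-section at z = 3.6.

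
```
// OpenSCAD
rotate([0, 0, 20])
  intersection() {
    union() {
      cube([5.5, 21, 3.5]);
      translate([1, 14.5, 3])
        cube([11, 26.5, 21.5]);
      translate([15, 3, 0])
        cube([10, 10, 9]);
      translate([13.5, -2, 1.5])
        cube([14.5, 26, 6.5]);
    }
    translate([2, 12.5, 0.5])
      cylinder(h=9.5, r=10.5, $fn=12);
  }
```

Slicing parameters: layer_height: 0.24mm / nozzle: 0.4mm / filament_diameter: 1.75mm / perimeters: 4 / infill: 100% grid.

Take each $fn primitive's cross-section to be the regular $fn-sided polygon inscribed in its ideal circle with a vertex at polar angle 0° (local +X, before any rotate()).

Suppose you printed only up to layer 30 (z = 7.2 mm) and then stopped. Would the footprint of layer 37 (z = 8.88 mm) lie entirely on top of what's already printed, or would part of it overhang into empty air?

Compare the two slices. At z = 7.2: the cube is absent (z outside [0, 3.5]); the 11×26.5 cube at (1, 14.5) contributes its full rectangle (area 291.50 mm²); the 10×10 cube at (15, 3) contributes its full rectangle (area 100.00 mm²); the cube at (13.5, -2) is present — its section is the full 14.5×26 rectangle (area 377.00 mm²); Merging all regions: the regions partially overlap — summed areas 768.50 mm² minus the doubly-counted overlap 100.00 mm² gives 668.50 mm² — area = 668.50 mm²; the r=10.5 cylinder at (2, 12.5) gives a regular 12-gon of circumradius 10.5 (constant along its height) (area = (12/2)·10.500²·sin(360°/12) = 330.75 mm²); Taking the intersection: the r=10.5 cylinder at (2, 12.5) partially overlaps that combined region; clipping to the common part keeps 70.59 mm² — area = 70.59 mm²; (whole slice rotated 20° about Z — lengths, areas and connectivity unchanged). At z = 8.88: the cube is not intersected at this z (z outside [0, 3.5]); the cube at (1, 14.5) (footprint 11×26.5) is included at this height (area 291.50 mm²); the cube at (15, 3) (footprint 10×10) is included at this height (area 100.00 mm²); the cube at (13.5, -2) is absent (z outside [1.5, 8]); Combining (union): the 2 present regions are separate (no shared area or edge), so areas and boundary lengths simply add and each stays a separate island — area = 391.50 mm²; the cylinder at (2, 12.5): section is a regular 12-gon, circumradius r=10.5 (area = (12/2)·10.500²·sin(360°/12) = 330.75 mm²); After intersecting: the r=10.5 cylinder at (2, 12.5) partially overlaps that combined region; clipping to the common part keeps 70.59 mm² — area = 70.59 mm²; (rotated 20° about Z; rotation is an isometry so areas/perimeters/island counts are preserved). Checking containment: the cross-section at z = 8.88 is a subset of the cross-section at z = 7.2.

entirely on top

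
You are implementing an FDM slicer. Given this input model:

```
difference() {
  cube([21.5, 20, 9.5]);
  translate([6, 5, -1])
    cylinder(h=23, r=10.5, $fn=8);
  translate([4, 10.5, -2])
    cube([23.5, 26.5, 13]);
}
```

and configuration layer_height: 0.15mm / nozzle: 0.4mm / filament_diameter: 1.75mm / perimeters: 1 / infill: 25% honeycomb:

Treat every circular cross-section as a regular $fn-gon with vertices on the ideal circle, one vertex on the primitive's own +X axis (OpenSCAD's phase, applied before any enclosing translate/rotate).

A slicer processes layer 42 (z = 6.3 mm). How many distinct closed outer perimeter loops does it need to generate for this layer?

At z = 6.3 mm: the cube is present — its section is the full 21.5×20 rectangle; the r=10.5 cylinder at (6, 5) gives a regular 8-gon of circumradius 10.5 (constant along its height); the 23.5×26.5 cube at (4, 10.5) contributes its full rectangle; Taking the first minus the rest: starting from the 21.5×20 cube, the r=10.5 cylinder at (6, 5) partially overlaps it — only the 210.83 mm² overlap (of its 311.83 mm²) is removed, clipping the outline; the 23.5×26.5 cube at (4, 10.5) partially overlaps it — only the 130.60 mm² overlap (of its 622.75 mm²) is removed, clipping the outline — 2 connected regions. The result has 2 disconnected regions.

2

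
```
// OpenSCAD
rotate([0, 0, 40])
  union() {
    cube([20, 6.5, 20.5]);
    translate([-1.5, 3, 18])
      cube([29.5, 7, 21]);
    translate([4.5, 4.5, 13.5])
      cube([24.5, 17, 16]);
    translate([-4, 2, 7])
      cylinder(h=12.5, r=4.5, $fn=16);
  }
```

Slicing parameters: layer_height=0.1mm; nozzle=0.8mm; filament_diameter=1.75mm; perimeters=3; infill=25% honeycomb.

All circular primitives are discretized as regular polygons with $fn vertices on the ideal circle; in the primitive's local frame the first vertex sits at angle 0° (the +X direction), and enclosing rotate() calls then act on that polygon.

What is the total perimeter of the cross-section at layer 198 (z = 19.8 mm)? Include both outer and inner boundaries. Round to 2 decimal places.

At z = 19.8 mm: the cube is present — its section is the full 20×6.5 rectangle (perimeter 53.00 mm); the cube at (-1.5, 3) (footprint 29.5×7) is included at this height (perimeter 73.00 mm); the cube at (4.5, 4.5) is present — its section is the full 24.5×17 rectangle (perimeter 83.00 mm); the cylinder at (-4, 2) is not intersected at this z (z outside [7, 19.5]); Taking the union: the regions partially overlap (shared area 199.25 mm²), so the edge portions inside another operand are dropped and the merged outline is re-measured after clipping — boundary = 104.00 mm; (rotated 40° about Z; rotation is an isometry so areas/perimeters/island counts are preserved). Overall, the cross-section is a single solid region. Total boundary length (outer) = 104.00 mm.

104.00 mm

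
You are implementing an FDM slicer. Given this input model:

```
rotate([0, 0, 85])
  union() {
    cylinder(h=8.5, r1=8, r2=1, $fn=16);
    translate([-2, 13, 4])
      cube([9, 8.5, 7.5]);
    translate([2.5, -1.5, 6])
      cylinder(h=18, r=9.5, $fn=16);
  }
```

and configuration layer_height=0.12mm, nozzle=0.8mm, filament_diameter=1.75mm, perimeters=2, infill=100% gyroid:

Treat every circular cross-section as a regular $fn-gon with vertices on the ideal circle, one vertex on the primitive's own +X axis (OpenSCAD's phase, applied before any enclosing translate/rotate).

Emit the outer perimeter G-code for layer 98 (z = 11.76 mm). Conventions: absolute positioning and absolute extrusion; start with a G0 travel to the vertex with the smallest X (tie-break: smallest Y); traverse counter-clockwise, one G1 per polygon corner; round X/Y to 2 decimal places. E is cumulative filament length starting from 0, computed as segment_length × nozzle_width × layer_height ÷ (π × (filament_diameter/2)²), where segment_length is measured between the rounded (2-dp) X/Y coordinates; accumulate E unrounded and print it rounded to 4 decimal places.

At z = 11.76 mm: the cone is absent (z outside [0, 8.5]); the cube at (-2, 13) does not reach this height (z outside [4, 11.5]); the r=9.5 cylinder at (2.5, -1.5) contributes a regular 16-gon of circumradius 9.5; Combining (union): only the r=9.5 cylinder at (2.5, -1.5) is present, so the union is just that shape — 1 connected region; (whole slice rotated 85° about Z — lengths, areas and connectivity unchanged). The outline is a single polygon with 16 vertices. Extrusion per mm of travel: 0.8 × 0.12 / (π × 0.875²) = 0.039912. Accumulating E over each segment gives final E = 2.3673.

G0 X-7.75 Y3.19 Z11.76
G1 X-7.35 Y-0.50 E0.1481
G1 X-5.57 Y-3.75 E0.2960
G1 X-2.67 Y-6.07 E0.4443
G1 X0.88 Y-7.10 E0.5918
G1 X4.57 Y-6.70 E0.7399
G1 X7.82 Y-4.92 E0.8878
G1 X10.14 Y-2.03 E1.0357
G1 X11.18 Y1.53 E1.1838
G1 X10.77 Y5.22 E1.3319
G1 X8.99 Y8.47 E1.4798
G1 X6.10 Y10.79 E1.6278
G1 X2.54 Y11.82 E1.7757
G1 X-1.14 Y11.42 E1.9234
G1 X-4.39 Y9.64 E2.0713
G1 X-6.71 Y6.75 E2.2192
G1 X-7.75 Y3.19 E2.3673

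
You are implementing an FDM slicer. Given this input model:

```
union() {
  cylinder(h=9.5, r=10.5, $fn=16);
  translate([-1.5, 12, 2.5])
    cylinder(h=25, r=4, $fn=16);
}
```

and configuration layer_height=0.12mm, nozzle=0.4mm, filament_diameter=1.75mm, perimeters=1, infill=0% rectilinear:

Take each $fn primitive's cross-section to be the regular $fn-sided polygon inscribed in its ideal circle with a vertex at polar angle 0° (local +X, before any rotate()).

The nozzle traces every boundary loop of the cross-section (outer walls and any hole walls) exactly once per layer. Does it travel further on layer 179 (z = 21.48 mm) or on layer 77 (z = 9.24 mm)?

Layer 179 (z = 21.48): the cylinder does not reach this height (z outside [0, 9.5]); the r=4 cylinder at (-1.5, 12) gives a regular 16-gon of circumradius 4 (constant along its height) (perimeter = 2·16·4.000·sin(180°/16) = 24.97 mm); Merging all regions: only the r=4 cylinder at (-1.5, 12) is present, so the union is just that shape — boundary = 24.97 mm. So its perimeter = 24.97 mm. Layer 77 (z = 9.24): the r=10.5 cylinder gives a regular 16-gon of circumradius 10.5 (constant along its height) (perimeter = 2·16·10.500·sin(180°/16) = 65.55 mm); the r=4 cylinder at (-1.5, 12) contributes a regular 16-gon of circumradius 4 (perimeter = 2·16·4.000·sin(180°/16) = 24.97 mm); Merging all regions: the regions partially overlap (shared area 10.06 mm²), so the edge portions inside another operand are dropped and the merged outline is re-measured after clipping — boundary = 76.24 mm. So its perimeter = 76.24 mm. Layer 77 is larger (76.24 vs 24.97 mm).

layer 77 (z = 9.24 mm)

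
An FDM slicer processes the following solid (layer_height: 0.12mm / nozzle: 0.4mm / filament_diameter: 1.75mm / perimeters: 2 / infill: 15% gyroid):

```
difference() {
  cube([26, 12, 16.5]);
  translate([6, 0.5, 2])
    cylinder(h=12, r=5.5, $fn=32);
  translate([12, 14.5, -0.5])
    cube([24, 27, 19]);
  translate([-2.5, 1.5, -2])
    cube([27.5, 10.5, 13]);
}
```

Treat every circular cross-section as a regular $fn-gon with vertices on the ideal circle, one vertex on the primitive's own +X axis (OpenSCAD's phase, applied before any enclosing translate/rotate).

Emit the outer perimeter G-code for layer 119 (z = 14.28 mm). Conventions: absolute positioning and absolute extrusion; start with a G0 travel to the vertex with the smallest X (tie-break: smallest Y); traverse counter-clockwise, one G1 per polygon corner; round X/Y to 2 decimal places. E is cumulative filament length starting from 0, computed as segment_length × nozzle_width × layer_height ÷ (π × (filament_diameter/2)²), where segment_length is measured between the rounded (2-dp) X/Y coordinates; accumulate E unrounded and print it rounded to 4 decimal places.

G0 X0.00 Y0.00 Z14.28
G1 X26.00 Y0.00 E0.5189
G1 X26.00 Y12.00 E0.7583
G1 X0.00 Y12.00 E1.2772
G1 X0.00 Y0.00 E1.5167

At z = 14.28 mm: the 26×12 cube contributes its full rectangle; the cylinder at (6, 0.5) does not reach this height (z outside [2, 14]); the cube at (12, 14.5) is present — its section is the full 24×27 rectangle; the cube at (-2.5, 1.5) is absent (z outside [-2, 11]); Taking the first minus the rest: starting from the 26×12 cube, the 24×27 cube at (12, 14.5) misses the remaining region (no effect) — 1 connected region. The outline is a single polygon with 4 vertices. Extrusion per mm of travel: 0.4 × 0.12 / (π × 0.875²) = 0.019956. Accumulating E over each segment gives final E = 1.5167.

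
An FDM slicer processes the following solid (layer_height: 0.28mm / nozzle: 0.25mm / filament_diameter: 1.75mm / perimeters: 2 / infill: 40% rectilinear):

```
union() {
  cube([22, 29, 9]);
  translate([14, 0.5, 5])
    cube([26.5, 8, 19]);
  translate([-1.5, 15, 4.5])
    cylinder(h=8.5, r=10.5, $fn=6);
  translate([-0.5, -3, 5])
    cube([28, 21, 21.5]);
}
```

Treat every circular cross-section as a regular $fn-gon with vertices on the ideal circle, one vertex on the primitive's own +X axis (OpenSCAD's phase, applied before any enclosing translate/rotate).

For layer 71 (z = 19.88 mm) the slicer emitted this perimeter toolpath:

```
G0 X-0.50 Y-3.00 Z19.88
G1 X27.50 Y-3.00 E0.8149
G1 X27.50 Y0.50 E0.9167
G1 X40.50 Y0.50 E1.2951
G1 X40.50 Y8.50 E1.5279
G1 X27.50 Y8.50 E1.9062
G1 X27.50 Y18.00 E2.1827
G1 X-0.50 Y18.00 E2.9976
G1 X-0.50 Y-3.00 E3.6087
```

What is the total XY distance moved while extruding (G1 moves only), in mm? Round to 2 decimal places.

124.00 mm

Sum the Euclidean lengths of each G1 segment: total = 124.00 mm.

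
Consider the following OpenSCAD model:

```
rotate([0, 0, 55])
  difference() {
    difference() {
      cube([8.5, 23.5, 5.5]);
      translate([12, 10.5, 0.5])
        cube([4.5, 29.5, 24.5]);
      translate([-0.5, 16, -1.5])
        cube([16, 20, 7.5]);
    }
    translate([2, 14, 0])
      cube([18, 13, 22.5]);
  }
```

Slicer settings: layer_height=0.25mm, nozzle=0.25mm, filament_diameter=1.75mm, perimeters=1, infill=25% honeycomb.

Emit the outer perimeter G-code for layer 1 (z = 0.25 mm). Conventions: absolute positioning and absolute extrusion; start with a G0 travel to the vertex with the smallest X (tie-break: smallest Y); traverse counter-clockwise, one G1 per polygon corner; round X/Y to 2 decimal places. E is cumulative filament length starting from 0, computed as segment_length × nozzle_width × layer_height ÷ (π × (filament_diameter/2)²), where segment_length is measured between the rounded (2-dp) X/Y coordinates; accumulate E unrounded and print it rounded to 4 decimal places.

G0 X-13.11 Y9.18 Z0.25
G1 X0.00 Y0.00 E0.4159
G1 X4.88 Y6.96 E0.6367
G1 X-6.59 Y14.99 E1.0006
G1 X-10.32 Y9.67 E1.1694
G1 X-11.96 Y10.82 E1.2214
G1 X-13.11 Y9.18 E1.2735

At z = 0.25 mm: the 8.5×23.5 cube contributes its full rectangle; the cube at (12, 10.5) is absent (z outside [0.5, 25]); the 16×20 cube at (-0.5, 16) contributes its full rectangle; Subtracting the remaining from the first: starting from the 8.5×23.5 cube, the 16×20 cube at (-0.5, 16) partially overlaps it — only the 63.75 mm² overlap (of its 320.00 mm²) is removed, clipping the outline — 1 connected region; the cube at (2, 14) (footprint 18×13) is included at this height; After the difference (first − rest): starting from the result so far, the 18×13 cube at (2, 14) partially overlaps it — only the 13.00 mm² overlap (of its 234.00 mm²) is removed, clipping the outline — 1 connected region; (rotated 55° about Z; rotation is an isometry so areas/perimeters/island counts are preserved). The outline is a single polygon with 6 vertices. Extrusion per mm of travel: 0.25 × 0.25 / (π × 0.875²) = 0.025984. Accumulating E over each segment gives final E = 1.2735.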